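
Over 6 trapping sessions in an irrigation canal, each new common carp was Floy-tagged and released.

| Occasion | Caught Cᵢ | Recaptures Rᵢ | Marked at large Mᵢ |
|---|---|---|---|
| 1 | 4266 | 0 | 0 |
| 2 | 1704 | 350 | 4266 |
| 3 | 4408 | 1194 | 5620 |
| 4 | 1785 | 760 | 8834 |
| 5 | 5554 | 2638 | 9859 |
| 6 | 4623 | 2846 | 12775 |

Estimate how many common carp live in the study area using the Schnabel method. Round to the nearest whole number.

Σ MᵢCᵢ = 0·4266 + 4266·1704 + 5620·4408 + 8834·1785 + 9859·5554 + 12775·4623 = 0 + 7269264 + 24772960 + 15768690 + 54756886 + 59058825 = 161626625
Σ Rᵢ = 0 + 350 + 1194 + 760 + 2638 + 2846 = 7788
N̂ = 161626625 / 7788 ≈ 20753.3 → 20753

N ≈ 20,753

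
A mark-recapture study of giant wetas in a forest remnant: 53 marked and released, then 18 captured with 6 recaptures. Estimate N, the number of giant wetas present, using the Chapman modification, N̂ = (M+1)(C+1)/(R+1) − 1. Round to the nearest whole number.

N ≈ 146

N̂ = (53+1)(18+1)/(6+1) − 1 = 54·19/7 − 1
= 1026/7 − 1 ≈ 146.6 − 1 ≈ 145.6 → 146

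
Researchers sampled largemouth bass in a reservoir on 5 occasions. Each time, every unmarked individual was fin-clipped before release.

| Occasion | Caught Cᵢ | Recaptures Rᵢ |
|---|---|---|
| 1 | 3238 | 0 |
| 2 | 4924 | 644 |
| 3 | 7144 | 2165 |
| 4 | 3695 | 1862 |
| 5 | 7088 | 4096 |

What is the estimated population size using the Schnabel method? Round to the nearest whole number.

N ≈ 24,798

Marked at large before each occasion: Mᵢ = Σⱼ<ᵢ (Cⱼ − Rⱼ) → M1=0, M2=3238, M3=7518, M4=12497, M5=14330
Σ MᵢCᵢ = 0·3238 + 3238·4924 + 7518·7144 + 12497·3695 + 14330·7088 = 0 + 15943912 + 53708592 + 46176415 + 101571040 = 217399959
Σ Rᵢ = 0 + 644 + 2165 + 1862 + 4096 = 8767
N̂ = 217399959 / 8767 ≈ 24797.5 → 24798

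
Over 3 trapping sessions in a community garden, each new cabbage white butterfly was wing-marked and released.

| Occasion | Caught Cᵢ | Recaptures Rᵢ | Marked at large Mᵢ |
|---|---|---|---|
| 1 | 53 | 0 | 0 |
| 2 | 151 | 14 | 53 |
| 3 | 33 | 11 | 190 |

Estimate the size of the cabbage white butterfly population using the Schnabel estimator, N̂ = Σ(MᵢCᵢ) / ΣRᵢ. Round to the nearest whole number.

Σ MᵢCᵢ = 0·53 + 53·151 + 190·33 = 0 + 8003 + 6270 = 14273
Σ Rᵢ = 0 + 14 + 11 = 25
N̂ = 14273 / 25 ≈ 570.9 → 571

N ≈ 571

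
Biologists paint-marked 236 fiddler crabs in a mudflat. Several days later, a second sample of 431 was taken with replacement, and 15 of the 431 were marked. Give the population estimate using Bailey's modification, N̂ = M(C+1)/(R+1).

N̂ = 236·(431+1)/(15+1) = 236·432/16 = 101952/16 = 6372

N = 6372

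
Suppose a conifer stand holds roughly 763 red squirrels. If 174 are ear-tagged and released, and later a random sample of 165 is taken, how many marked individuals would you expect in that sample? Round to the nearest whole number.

The marked fraction of the population is 174/763, so in a sample of 165 expect C·(M/N) marked.
E[R] = 174 × 165 / 763 = 28710 / 763 ≈ 37.6 → 38

expected recaptures ≈ 38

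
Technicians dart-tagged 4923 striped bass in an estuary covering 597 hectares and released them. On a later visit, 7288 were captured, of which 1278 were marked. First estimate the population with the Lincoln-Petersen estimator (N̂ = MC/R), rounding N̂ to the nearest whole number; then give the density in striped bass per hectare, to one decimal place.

N̂ = 4923·7288/1278 = 35878824/1278 ≈ 28074.2 → 28074
Density = N̂ / area = 28074 / 597 ≈ 47.03 → 47.0 per hectare

density ≈ 47.0 striped bass per hectare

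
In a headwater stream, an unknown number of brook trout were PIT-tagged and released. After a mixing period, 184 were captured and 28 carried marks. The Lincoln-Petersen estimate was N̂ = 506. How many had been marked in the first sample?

From N = M·C/R: M = N·R / C = 506·28 / 184 = 14168 / 184 = 77.

M = 77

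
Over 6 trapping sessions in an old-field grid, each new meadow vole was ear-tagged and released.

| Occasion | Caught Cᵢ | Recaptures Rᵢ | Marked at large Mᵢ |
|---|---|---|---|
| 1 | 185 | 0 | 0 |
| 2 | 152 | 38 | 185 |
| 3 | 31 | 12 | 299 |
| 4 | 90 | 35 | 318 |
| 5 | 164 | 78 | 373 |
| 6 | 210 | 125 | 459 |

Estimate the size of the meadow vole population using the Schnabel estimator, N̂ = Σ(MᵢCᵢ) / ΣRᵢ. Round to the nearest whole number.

N ≈ 776

Σ MᵢCᵢ = 0·185 + 185·152 + 299·31 + 318·90 + 373·164 + 459·210 = 0 + 28120 + 9269 + 28620 + 61172 + 96390 = 223571
Σ Rᵢ = 0 + 38 + 12 + 35 + 78 + 125 = 288
N̂ = 223571 / 288 ≈ 776.3 → 776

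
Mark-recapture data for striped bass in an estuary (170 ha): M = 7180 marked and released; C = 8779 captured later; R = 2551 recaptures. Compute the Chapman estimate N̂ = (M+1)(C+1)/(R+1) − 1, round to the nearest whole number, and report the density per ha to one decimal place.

density ≈ 145.3 striped bass per ha

N̂ = 7181·8780/2552 − 1 = 63049180/2552 − 1 ≈ 24704.8 → 24705
Density = N̂ / area = 24705 / 170 ≈ 145.32 → 145.3 per ha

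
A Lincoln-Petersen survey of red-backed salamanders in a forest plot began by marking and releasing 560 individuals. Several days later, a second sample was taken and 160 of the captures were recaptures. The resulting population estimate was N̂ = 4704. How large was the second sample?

From N = M·C/R: C = N·R / M = 4704·160 / 560 = 752640 / 560 = 1344.

C = 1344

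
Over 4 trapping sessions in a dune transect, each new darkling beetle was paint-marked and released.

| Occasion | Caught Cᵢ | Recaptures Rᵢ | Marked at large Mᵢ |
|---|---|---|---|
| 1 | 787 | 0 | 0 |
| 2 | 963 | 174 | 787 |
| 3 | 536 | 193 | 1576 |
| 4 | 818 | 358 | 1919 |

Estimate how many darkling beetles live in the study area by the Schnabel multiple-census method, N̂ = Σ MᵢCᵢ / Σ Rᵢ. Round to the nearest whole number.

Σ MᵢCᵢ = 0·787 + 787·963 + 1576·536 + 1919·818 = 0 + 757881 + 844736 + 1569742 = 3172359
Σ Rᵢ = 0 + 174 + 193 + 358 = 725
N̂ = 3172359 / 725 ≈ 4375.7 → 4376

N ≈ 4376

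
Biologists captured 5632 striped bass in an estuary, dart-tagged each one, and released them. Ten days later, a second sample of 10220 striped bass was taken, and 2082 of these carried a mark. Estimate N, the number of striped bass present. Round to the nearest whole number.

Lincoln-Petersen assumes M/N = R/C, so N = M·C / R.
N = (5632 × 10220) / 2082 = 57559040 / 2082 ≈ 27646.0 → 27646

N ≈ 27,646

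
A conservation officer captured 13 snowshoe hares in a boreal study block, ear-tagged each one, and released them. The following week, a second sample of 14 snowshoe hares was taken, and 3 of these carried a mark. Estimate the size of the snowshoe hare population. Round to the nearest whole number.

Lincoln-Petersen assumes M/N = R/C, so N = M·C / R.
N = (13 × 14) / 3 = 182 / 3 ≈ 60.7 → 61

N ≈ 61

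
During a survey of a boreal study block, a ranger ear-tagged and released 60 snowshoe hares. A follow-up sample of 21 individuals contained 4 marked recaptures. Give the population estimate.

Lincoln-Petersen assumes M/N = R/C, so N = M·C / R.
N = (60 × 21) / 4 = 1260 / 4 = 315

N = 315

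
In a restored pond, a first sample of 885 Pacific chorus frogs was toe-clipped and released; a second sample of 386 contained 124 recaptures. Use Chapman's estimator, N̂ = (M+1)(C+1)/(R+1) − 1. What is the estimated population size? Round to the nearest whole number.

N̂ = (885+1)(386+1)/(124+1) − 1 = 886·387/125 − 1
= 342882/125 − 1 ≈ 2743.1 − 1 ≈ 2742.1 → 2742

N ≈ 2742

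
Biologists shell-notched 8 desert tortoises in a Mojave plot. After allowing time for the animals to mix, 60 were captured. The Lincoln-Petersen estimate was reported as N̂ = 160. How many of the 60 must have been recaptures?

R = 3

From N = M·C/R: R = M·C / N = 8·60 / 160 = 480 / 160 = 3.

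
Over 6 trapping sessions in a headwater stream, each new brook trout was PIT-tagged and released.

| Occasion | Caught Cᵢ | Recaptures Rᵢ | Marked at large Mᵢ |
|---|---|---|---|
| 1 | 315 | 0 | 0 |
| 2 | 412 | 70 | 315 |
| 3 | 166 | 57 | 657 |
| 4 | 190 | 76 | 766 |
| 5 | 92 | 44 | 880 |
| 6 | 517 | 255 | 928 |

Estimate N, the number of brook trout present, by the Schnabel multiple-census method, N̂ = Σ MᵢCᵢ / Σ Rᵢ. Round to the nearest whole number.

N ≈ 1883

Σ MᵢCᵢ = 0·315 + 315·412 + 657·166 + 766·190 + 880·92 + 928·517 = 0 + 129780 + 109062 + 145540 + 80960 + 479776 = 945118
Σ Rᵢ = 0 + 70 + 57 + 76 + 44 + 255 = 502
N̂ = 945118 / 502 ≈ 1882.7 → 1883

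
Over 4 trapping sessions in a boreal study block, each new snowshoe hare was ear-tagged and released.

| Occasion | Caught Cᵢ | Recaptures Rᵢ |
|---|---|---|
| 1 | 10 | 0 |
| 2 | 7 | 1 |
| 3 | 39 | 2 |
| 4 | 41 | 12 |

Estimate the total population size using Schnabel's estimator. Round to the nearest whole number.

Marked at large before each occasion: Mᵢ = Σⱼ<ᵢ (Cⱼ − Rⱼ) → M1=0, M2=10, M3=16, M4=53
Σ MᵢCᵢ = 0·10 + 10·7 + 16·39 + 53·41 = 0 + 70 + 624 + 2173 = 2867
Σ Rᵢ = 0 + 1 + 2 + 12 = 15
N̂ = 2867 / 15 ≈ 191.1 → 191

N ≈ 191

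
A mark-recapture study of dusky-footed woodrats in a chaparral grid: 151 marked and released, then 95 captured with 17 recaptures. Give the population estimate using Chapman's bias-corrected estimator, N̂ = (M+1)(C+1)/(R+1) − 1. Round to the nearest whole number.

N ≈ 810

N̂ = (151+1)(95+1)/(17+1) − 1 = 152·96/18 − 1
= 14592/18 − 1 ≈ 810.7 − 1 ≈ 809.7 → 810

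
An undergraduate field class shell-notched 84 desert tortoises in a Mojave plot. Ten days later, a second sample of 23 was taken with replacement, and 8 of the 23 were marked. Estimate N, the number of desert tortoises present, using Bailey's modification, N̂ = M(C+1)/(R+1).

N̂ = 84·(23+1)/(8+1) = 84·24/9 = 2016/9 = 224

N = 224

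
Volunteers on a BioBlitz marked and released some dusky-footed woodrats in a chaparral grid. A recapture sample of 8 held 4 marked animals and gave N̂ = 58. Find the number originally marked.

From N = M·C/R: M = N·R / C = 58·4 / 8 = 232 / 8 = 29.

M = 29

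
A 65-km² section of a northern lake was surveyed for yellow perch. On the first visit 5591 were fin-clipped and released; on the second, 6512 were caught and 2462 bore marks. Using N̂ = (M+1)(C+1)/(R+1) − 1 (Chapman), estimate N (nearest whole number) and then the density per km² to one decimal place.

density ≈ 227.5 yellow perch per km²

N̂ = 5592·6513/2463 − 1 = 36420696/2463 − 1 ≈ 14786.1 → 14786
Density = N̂ / area = 14786 / 65 ≈ 227.48 → 227.5 per km²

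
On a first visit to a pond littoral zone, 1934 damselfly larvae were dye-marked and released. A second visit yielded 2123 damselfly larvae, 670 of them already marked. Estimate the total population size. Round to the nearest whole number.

N = (1934 × 2123) / 670 = 4105882 / 670 ≈ 6128.2 → 6128

N ≈ 6128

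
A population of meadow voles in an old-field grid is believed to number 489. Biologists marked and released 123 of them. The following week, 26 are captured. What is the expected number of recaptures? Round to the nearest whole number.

expected recaptures ≈ 7

The marked fraction of the population is 123/489, so in a sample of 26 expect C·(M/N) marked.
E[R] = 123 × 26 / 489 = 3198 / 489 ≈ 6.5 → 7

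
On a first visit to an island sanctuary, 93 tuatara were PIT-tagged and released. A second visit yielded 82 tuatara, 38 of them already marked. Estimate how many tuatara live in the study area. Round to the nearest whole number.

N = (93 × 82) / 38 = 7626 / 38 ≈ 200.7 → 201

N ≈ 201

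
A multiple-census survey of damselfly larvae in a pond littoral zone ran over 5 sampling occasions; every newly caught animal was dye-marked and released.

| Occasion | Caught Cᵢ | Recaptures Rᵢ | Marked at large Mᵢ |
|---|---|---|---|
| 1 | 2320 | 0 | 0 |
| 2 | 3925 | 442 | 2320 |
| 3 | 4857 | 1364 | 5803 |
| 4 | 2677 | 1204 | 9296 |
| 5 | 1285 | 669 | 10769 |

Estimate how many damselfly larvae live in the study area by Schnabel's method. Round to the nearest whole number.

N ≈ 20,662

Σ MᵢCᵢ = 0·2320 + 2320·3925 + 5803·4857 + 9296·2677 + 10769·1285 = 0 + 9106000 + 28185171 + 24885392 + 13838165 = 76014728
Σ Rᵢ = 0 + 442 + 1364 + 1204 + 669 = 3679
N̂ = 76014728 / 3679 ≈ 20661.8 → 20662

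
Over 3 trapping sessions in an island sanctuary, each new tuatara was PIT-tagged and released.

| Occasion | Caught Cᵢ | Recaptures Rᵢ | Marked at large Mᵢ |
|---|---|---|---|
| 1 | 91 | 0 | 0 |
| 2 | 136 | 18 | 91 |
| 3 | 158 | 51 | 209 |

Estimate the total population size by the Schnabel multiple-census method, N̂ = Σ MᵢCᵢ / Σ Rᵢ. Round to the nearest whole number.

N ≈ 658

Σ MᵢCᵢ = 0·91 + 91·136 + 209·158 = 0 + 12376 + 33022 = 45398
Σ Rᵢ = 0 + 18 + 51 = 69
N̂ = 45398 / 69 ≈ 657.9 → 658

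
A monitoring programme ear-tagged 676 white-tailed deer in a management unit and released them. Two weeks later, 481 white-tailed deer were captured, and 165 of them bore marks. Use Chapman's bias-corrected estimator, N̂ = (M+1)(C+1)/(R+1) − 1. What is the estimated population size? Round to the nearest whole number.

N ≈ 1965

N̂ = (676+1)(481+1)/(165+1) − 1 = 677·482/166 − 1
= 326314/166 − 1 ≈ 1965.7 − 1 ≈ 1964.7 → 1965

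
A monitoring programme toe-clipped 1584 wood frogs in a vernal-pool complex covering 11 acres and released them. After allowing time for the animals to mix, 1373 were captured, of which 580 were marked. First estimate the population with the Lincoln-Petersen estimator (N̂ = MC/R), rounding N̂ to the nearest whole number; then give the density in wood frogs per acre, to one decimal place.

density ≈ 340.9 wood frogs per acre

N̂ = 1584·1373/580 = 2174832/580 ≈ 3749.7 → 3750
Density = N̂ / area = 3750 / 11 ≈ 340.91 → 340.9 per acre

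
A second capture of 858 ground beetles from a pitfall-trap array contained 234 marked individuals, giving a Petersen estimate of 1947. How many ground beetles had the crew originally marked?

M = 531

From N = M·C/R: M = N·R / C = 1947·234 / 858 = 455598 / 858 = 531.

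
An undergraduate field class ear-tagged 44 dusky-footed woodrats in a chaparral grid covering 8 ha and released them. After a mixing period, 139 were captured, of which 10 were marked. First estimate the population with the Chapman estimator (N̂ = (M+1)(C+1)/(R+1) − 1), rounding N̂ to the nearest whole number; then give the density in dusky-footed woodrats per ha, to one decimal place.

density ≈ 71.5 dusky-footed woodrats per ha

N̂ = 45·140/11 − 1 = 6300/11 − 1 ≈ 571.7 → 572
Density = N̂ / area = 572 / 8 ≈ 71.50 → 71.5 per ha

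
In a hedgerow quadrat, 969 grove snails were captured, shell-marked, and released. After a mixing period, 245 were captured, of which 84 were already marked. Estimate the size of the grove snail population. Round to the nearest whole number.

N ≈ 2826

Lincoln-Petersen assumes M/N = R/C, so N = M·C / R.
N = (969 × 245) / 84 = 237405 / 84 ≈ 2826.2 → 2826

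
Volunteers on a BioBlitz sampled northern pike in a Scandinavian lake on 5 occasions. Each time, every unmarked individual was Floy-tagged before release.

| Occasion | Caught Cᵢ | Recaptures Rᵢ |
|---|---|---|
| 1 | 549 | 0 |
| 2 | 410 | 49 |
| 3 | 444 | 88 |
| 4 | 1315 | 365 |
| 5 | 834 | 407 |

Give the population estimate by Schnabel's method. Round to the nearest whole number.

N ≈ 4557

Marked at large before each occasion: Mᵢ = Σⱼ<ᵢ (Cⱼ − Rⱼ) → M1=0, M2=549, M3=910, M4=1266, M5=2216
Σ MᵢCᵢ = 0·549 + 549·410 + 910·444 + 1266·1315 + 2216·834 = 0 + 225090 + 404040 + 1664790 + 1848144 = 4142064
Σ Rᵢ = 0 + 49 + 88 + 365 + 407 = 909
N̂ = 4142064 / 909 ≈ 4556.7 → 4557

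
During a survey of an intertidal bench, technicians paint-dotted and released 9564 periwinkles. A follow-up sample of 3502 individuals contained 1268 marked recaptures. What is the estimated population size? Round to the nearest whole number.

N = (9564 × 3502) / 1268 = 33493128 / 1268 ≈ 26414.1 → 26414

N ≈ 26,414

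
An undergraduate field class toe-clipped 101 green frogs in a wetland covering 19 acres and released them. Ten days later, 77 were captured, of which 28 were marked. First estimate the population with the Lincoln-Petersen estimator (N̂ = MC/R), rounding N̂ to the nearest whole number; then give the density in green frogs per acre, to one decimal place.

N̂ = 101·77/28 = 7777/28 ≈ 277.8 → 278
Density = N̂ / area = 278 / 19 ≈ 14.63 → 14.6 per acre

density ≈ 14.6 green frogs per acre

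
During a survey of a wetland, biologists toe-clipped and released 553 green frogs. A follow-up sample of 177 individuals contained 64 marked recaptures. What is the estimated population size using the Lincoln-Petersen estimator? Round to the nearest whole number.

N ≈ 1529

The marked fraction in the recapture sample should equal the marked fraction in the population: 64/177 = 553/N.
N = (553 × 177) / 64 = 97881 / 64 ≈ 1529.4 → 1529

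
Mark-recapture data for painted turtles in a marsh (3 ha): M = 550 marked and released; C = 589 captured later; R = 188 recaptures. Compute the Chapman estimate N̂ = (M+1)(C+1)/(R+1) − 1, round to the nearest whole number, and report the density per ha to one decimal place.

N̂ = 551·590/189 − 1 = 325090/189 − 1 ≈ 1719.1 → 1719
Density = N̂ / area = 1719 / 3 = 573.0 per ha

density ≈ 573.0 painted turtles per ha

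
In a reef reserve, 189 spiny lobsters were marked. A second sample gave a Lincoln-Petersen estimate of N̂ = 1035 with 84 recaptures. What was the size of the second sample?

From N = M·C/R: C = N·R / M = 1035·84 / 189 = 86940 / 189 = 460.

C = 460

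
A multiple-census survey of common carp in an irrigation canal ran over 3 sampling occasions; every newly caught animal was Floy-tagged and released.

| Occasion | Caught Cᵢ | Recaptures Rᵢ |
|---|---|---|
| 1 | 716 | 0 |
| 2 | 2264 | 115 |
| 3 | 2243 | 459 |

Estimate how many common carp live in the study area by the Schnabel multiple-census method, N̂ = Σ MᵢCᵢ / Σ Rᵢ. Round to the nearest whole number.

Marked at large before each occasion: Mᵢ = Σⱼ<ᵢ (Cⱼ − Rⱼ) → M1=0, M2=716, M3=2865
Σ MᵢCᵢ = 0·716 + 716·2264 + 2865·2243 = 0 + 1621024 + 6426195 = 8047219
Σ Rᵢ = 0 + 115 + 459 = 574
N̂ = 8047219 / 574 ≈ 14019.5 → 14020

N ≈ 14,020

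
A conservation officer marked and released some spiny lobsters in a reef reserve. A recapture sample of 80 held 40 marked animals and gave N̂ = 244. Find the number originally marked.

M = 122

From N = M·C/R: M = N·R / C = 244·40 / 80 = 9760 / 80 = 122.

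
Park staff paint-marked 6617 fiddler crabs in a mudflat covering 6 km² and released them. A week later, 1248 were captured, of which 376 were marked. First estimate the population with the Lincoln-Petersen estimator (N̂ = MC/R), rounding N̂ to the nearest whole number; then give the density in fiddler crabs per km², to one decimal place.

N̂ = 6617·1248/376 = 8258016/376 ≈ 21962.8 → 21963
Density = N̂ / area = 21963 / 6 ≈ 3660.50 → 3660.5 per km²

density ≈ 3660.5 fiddler crabs per km²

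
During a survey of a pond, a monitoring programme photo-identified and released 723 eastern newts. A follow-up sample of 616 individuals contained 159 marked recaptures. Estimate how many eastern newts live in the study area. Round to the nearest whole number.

Lincoln-Petersen assumes M/N = R/C, so N = M·C / R.
N = (723 × 616) / 159 = 445368 / 159 ≈ 2801.1 → 2801

N ≈ 2801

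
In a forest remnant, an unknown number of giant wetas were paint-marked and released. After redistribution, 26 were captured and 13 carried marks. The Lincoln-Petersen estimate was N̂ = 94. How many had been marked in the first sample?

From N = M·C/R: M = N·R / C = 94·13 / 26 = 1222 / 26 = 47.

M = 47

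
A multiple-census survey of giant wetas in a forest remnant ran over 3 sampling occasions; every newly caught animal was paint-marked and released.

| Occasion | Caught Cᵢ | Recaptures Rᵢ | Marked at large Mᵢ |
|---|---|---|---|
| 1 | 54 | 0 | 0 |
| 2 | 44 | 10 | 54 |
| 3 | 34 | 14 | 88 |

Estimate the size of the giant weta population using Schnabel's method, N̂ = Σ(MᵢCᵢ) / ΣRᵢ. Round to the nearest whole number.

Σ MᵢCᵢ = 0·54 + 54·44 + 88·34 = 0 + 2376 + 2992 = 5368
Σ Rᵢ = 0 + 10 + 14 = 24
N̂ = 5368 / 24 ≈ 223.7 → 224

N ≈ 224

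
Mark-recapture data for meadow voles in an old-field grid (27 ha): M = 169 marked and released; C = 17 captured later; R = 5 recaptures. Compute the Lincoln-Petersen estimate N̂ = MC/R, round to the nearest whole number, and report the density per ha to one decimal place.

density ≈ 21.3 meadow voles per ha

N̂ = 169·17/5 = 2873/5 ≈ 574.6 → 575
Density = N̂ / area = 575 / 27 ≈ 21.30 → 21.3 per ha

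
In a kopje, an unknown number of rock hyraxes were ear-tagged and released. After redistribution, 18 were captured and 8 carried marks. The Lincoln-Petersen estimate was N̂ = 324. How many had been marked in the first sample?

M = 144

From N = M·C/R: M = N·R / C = 324·8 / 18 = 2592 / 18 = 144.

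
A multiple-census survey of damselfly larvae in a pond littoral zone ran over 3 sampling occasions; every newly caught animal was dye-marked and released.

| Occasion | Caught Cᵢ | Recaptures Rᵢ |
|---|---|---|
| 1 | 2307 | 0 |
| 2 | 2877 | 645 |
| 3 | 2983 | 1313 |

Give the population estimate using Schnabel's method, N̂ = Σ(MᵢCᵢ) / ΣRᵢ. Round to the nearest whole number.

N ≈ 10,305

Marked at large before each occasion: Mᵢ = Σⱼ<ᵢ (Cⱼ − Rⱼ) → M1=0, M2=2307, M3=4539
Σ MᵢCᵢ = 0·2307 + 2307·2877 + 4539·2983 = 0 + 6637239 + 13539837 = 20177076
Σ Rᵢ = 0 + 645 + 1313 = 1958
N̂ = 20177076 / 1958 ≈ 10304.9 → 10305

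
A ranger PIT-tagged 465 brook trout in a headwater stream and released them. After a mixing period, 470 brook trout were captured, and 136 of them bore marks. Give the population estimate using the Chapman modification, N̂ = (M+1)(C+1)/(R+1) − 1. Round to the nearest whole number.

N ≈ 1601

N̂ = (465+1)(470+1)/(136+1) − 1 = 466·471/137 − 1
= 219486/137 − 1 ≈ 1602.1 − 1 ≈ 1601.1 → 1601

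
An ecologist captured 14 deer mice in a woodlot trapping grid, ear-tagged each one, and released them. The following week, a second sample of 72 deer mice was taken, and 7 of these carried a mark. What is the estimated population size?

N = (14 × 72) / 7 = 1008 / 7 = 144

N = 144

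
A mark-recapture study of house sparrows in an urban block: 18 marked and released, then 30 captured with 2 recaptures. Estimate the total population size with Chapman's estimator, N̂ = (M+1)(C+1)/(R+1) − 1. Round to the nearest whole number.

N ≈ 195

N̂ = (18+1)(30+1)/(2+1) − 1 = 19·31/3 − 1
= 589/3 − 1 ≈ 196.3 − 1 ≈ 195.3 → 195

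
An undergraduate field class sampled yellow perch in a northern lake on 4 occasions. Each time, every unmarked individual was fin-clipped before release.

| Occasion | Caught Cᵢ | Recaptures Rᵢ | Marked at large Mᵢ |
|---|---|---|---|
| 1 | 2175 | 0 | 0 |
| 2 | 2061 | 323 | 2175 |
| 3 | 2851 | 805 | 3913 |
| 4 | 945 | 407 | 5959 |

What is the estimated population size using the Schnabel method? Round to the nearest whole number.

N ≈ 13,857

Σ MᵢCᵢ = 0·2175 + 2175·2061 + 3913·2851 + 5959·945 = 0 + 4482675 + 11155963 + 5631255 = 21269893
Σ Rᵢ = 0 + 323 + 805 + 407 = 1535
N̂ = 21269893 / 1535 ≈ 13856.6 → 13857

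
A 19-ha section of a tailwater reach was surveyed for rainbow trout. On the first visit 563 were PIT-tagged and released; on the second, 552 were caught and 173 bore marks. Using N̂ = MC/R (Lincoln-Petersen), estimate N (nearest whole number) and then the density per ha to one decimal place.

density ≈ 94.5 rainbow trout per ha

N̂ = 563·552/173 = 310776/173 ≈ 1796.4 → 1796
Density = N̂ / area = 1796 / 19 ≈ 94.53 → 94.5 per ha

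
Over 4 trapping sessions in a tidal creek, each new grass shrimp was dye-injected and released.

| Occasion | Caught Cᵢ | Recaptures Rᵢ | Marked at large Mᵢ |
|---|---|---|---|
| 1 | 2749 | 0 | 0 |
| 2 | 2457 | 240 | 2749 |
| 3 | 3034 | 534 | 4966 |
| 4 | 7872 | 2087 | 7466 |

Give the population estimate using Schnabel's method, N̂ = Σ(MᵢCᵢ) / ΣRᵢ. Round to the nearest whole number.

N ≈ 28,170

Σ MᵢCᵢ = 0·2749 + 2749·2457 + 4966·3034 + 7466·7872 = 0 + 6754293 + 15066844 + 58772352 = 80593489
Σ Rᵢ = 0 + 240 + 534 + 2087 = 2861
N̂ = 80593489 / 2861 ≈ 28169.7 → 28170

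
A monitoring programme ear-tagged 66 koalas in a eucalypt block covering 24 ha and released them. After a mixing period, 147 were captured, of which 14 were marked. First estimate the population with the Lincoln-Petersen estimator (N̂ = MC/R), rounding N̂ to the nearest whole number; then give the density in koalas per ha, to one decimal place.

density ≈ 28.9 koalas per ha

N̂ = 66·147/14 = 9702/14 = 693
Density = N̂ / area = 693 / 24 ≈ 28.88 → 28.9 per ha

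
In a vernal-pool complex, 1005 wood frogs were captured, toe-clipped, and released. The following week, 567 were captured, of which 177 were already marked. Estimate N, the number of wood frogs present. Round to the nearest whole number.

N ≈ 3219

Lincoln-Petersen assumes M/N = R/C, so N = M·C / R.
N = (1005 × 567) / 177 = 569835 / 177 ≈ 3219.4 → 3219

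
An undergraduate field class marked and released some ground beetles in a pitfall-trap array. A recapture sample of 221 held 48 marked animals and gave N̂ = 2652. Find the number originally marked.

From N = M·C/R: M = N·R / C = 2652·48 / 221 = 127296 / 221 = 576.

M = 576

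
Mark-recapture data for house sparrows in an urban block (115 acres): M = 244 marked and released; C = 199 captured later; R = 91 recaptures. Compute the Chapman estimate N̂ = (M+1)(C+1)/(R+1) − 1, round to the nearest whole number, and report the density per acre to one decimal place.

density ≈ 4.6 house sparrows per acre

N̂ = 245·200/92 − 1 = 49000/92 − 1 ≈ 531.6 → 532
Density = N̂ / area = 532 / 115 ≈ 4.63 → 4.6 per acre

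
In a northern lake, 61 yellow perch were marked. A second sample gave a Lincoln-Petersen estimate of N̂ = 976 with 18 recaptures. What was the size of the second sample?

From N = M·C/R: C = N·R / M = 976·18 / 61 = 17568 / 61 = 288.

C = 288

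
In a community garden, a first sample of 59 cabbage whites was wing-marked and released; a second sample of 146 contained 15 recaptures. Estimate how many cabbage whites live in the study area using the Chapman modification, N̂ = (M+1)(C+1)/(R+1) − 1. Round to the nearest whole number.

N̂ = (59+1)(146+1)/(15+1) − 1 = 60·147/16 − 1
= 8820/16 − 1 ≈ 551.2 − 1 ≈ 550.2 → 550

N ≈ 550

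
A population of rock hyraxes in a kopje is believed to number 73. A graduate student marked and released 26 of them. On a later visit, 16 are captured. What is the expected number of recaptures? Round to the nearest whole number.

expected recaptures ≈ 6

Expected recaptures E[R] = M·C / N.
E[R] = 26 × 16 / 73 = 416 / 73 ≈ 5.7 → 6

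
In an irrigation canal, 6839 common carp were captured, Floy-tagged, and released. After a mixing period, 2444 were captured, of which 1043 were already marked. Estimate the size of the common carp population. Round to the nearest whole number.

Lincoln-Petersen assumes M/N = R/C, so N = M·C / R.
N = (6839 × 2444) / 1043 = 16714516 / 1043 ≈ 16025.4 → 16025

N ≈ 16,025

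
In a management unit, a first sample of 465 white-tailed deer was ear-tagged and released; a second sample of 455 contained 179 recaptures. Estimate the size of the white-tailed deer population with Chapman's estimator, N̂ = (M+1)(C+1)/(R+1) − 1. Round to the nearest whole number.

N ≈ 1180

N̂ = (465+1)(455+1)/(179+1) − 1 = 466·456/180 − 1
= 212496/180 − 1 ≈ 1180.5 − 1 ≈ 1179.5 → 1180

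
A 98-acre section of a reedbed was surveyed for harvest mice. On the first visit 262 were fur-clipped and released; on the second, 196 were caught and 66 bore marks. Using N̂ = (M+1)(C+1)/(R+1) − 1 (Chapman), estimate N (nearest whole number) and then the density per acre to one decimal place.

N̂ = 263·197/67 − 1 = 51811/67 − 1 ≈ 772.3 → 772
Density = N̂ / area = 772 / 98 ≈ 7.88 → 7.9 per acre

density ≈ 7.9 harvest mice per acre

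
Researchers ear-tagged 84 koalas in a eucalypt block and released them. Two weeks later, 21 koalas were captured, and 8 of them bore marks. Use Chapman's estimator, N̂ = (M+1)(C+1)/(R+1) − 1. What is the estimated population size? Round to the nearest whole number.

N̂ = (84+1)(21+1)/(8+1) − 1 = 85·22/9 − 1
= 1870/9 − 1 ≈ 207.8 − 1 ≈ 206.8 → 207

N ≈ 207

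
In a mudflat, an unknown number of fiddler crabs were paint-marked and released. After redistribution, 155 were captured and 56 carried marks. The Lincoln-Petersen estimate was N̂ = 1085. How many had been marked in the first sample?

M = 392

From N = M·C/R: M = N·R / C = 1085·56 / 155 = 60760 / 155 = 392.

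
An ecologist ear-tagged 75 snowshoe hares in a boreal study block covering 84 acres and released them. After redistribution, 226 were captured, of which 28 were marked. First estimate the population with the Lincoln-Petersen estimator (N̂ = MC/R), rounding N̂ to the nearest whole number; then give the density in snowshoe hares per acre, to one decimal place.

density ≈ 7.2 snowshoe hares per acre

N̂ = 75·226/28 = 16950/28 ≈ 605.4 → 605
Density = N̂ / area = 605 / 84 ≈ 7.20 → 7.2 per acre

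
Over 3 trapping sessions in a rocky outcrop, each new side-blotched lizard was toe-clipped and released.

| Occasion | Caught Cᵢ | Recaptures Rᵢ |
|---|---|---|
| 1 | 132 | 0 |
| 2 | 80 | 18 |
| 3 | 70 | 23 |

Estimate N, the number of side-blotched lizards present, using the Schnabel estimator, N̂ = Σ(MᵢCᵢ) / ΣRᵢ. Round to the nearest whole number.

N ≈ 589

Marked at large before each occasion: Mᵢ = Σⱼ<ᵢ (Cⱼ − Rⱼ) → M1=0, M2=132, M3=194
Σ MᵢCᵢ = 0·132 + 132·80 + 194·70 = 0 + 10560 + 13580 = 24140
Σ Rᵢ = 0 + 18 + 23 = 41
N̂ = 24140 / 41 ≈ 588.8 → 589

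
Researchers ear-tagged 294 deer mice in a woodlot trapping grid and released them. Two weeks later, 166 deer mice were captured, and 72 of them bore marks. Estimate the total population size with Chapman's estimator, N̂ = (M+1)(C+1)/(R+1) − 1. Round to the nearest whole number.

N ≈ 674

N̂ = (294+1)(166+1)/(72+1) − 1 = 295·167/73 − 1
= 49265/73 − 1 ≈ 674.9 − 1 ≈ 673.9 → 674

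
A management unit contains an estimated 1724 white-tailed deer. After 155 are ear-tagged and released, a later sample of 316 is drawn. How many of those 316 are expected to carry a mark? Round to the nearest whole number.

expected recaptures ≈ 28

The marked fraction of the population is 155/1724, so in a sample of 316 expect C·(M/N) marked.
E[R] = 155 × 316 / 1724 = 48980 / 1724 ≈ 28.4 → 28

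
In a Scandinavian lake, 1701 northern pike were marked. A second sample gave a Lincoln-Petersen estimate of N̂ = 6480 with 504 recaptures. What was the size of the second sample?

C = 1920

From N = M·C/R: C = N·R / M = 6480·504 / 1701 = 3265920 / 1701 = 1920.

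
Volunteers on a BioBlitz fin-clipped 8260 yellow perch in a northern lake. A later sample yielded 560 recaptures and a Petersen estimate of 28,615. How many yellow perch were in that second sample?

C = 1940

From N = M·C/R: C = N·R / M = 28615·560 / 8260 = 16024400 / 8260 = 1940.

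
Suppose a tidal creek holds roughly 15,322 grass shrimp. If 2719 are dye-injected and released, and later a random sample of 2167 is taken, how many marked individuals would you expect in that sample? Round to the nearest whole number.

expected recaptures ≈ 385

Expected recaptures E[R] = M·C / N.
E[R] = 2719 × 2167 / 15322 = 5892073 / 15322 ≈ 384.5 → 385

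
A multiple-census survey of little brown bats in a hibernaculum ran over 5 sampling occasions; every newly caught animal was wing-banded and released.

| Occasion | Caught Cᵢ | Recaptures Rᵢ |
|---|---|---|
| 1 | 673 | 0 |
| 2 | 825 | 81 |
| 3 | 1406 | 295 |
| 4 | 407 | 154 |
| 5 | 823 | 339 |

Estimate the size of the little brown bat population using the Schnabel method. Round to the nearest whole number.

Marked at large before each occasion: Mᵢ = Σⱼ<ᵢ (Cⱼ − Rⱼ) → M1=0, M2=673, M3=1417, M4=2528, M5=2781
Σ MᵢCᵢ = 0·673 + 673·825 + 1417·1406 + 2528·407 + 2781·823 = 0 + 555225 + 1992302 + 1028896 + 2288763 = 5865186
Σ Rᵢ = 0 + 81 + 295 + 154 + 339 = 869
N̂ = 5865186 / 869 ≈ 6749.4 → 6749

N ≈ 6749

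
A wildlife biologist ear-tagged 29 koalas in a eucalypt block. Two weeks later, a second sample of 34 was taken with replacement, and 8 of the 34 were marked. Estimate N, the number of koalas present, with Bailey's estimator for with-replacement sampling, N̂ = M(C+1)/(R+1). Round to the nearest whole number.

N̂ = 29·(34+1)/(8+1) = 29·35/9 = 1015/9 ≈ 112.8 → 113

N ≈ 113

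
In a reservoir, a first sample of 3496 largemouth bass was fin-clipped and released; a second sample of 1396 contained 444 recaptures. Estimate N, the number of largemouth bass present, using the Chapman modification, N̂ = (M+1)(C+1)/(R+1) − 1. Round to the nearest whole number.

N ≈ 10,977

N̂ = (3496+1)(1396+1)/(444+1) − 1 = 3497·1397/445 − 1
= 4885309/445 − 1 ≈ 10978.2 − 1 ≈ 10977.2 → 10977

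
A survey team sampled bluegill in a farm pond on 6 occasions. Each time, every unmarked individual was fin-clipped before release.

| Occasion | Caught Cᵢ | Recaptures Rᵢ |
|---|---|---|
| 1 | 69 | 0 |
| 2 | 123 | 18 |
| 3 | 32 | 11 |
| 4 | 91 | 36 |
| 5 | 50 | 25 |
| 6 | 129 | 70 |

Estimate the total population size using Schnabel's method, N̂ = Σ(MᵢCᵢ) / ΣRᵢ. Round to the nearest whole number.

N ≈ 499

Marked at large before each occasion: Mᵢ = Σⱼ<ᵢ (Cⱼ − Rⱼ) → M1=0, M2=69, M3=174, M4=195, M5=250, M6=275
Σ MᵢCᵢ = 0·69 + 69·123 + 174·32 + 195·91 + 250·50 + 275·129 = 0 + 8487 + 5568 + 17745 + 12500 + 35475 = 79775
Σ Rᵢ = 0 + 18 + 11 + 36 + 25 + 70 = 160
N̂ = 79775 / 160 ≈ 498.6 → 499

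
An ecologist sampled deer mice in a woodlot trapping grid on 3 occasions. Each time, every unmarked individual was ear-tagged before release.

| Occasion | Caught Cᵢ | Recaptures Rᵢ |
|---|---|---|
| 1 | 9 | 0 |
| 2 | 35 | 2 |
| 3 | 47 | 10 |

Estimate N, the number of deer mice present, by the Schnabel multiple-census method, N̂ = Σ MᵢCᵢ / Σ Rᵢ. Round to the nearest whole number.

N ≈ 191

Marked at large before each occasion: Mᵢ = Σⱼ<ᵢ (Cⱼ − Rⱼ) → M1=0, M2=9, M3=42
Σ MᵢCᵢ = 0·9 + 9·35 + 42·47 = 0 + 315 + 1974 = 2289
Σ Rᵢ = 0 + 2 + 10 = 12
N̂ = 2289 / 12 ≈ 190.8 → 191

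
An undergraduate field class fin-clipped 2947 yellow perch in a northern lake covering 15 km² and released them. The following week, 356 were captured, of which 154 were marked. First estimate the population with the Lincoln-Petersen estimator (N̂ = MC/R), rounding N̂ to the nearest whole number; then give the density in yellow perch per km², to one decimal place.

N̂ = 2947·356/154 = 1049132/154 ≈ 6812.5 → 6813
Density = N̂ / area = 6813 / 15 ≈ 454.20 → 454.2 per km²

density ≈ 454.2 yellow perch per km²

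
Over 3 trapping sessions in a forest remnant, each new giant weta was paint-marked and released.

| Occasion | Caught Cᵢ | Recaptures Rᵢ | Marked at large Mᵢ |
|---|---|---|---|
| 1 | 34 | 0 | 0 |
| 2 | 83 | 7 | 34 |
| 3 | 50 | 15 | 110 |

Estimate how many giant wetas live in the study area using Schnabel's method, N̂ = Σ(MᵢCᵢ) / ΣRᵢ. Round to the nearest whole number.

N ≈ 378

Σ MᵢCᵢ = 0·34 + 34·83 + 110·50 = 0 + 2822 + 5500 = 8322
Σ Rᵢ = 0 + 7 + 15 = 22
N̂ = 8322 / 22 ≈ 378.3 → 378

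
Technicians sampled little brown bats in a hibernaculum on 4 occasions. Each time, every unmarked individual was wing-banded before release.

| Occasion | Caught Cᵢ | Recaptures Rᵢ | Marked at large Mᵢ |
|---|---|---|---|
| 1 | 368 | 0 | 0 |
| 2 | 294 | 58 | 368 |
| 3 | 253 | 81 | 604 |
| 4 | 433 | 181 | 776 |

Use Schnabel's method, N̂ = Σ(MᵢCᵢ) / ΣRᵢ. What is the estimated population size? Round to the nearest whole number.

Σ MᵢCᵢ = 0·368 + 368·294 + 604·253 + 776·433 = 0 + 108192 + 152812 + 336008 = 597012
Σ Rᵢ = 0 + 58 + 81 + 181 = 320
N̂ = 597012 / 320 ≈ 1865.7 → 1866

N ≈ 1866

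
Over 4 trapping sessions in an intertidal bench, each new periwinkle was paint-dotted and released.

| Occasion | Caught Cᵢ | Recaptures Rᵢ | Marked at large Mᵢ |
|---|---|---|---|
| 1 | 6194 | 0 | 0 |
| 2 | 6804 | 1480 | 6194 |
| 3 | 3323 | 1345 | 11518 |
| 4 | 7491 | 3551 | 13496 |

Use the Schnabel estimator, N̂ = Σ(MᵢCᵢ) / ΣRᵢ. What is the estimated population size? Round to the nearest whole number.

N ≈ 28,469

Σ MᵢCᵢ = 0·6194 + 6194·6804 + 11518·3323 + 13496·7491 = 0 + 42143976 + 38274314 + 101098536 = 181516826
Σ Rᵢ = 0 + 1480 + 1345 + 3551 = 6376
N̂ = 181516826 / 6376 ≈ 28468.8 → 28469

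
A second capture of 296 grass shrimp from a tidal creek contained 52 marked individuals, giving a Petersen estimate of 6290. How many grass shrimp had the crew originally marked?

From N = M·C/R: M = N·R / C = 6290·52 / 296 = 327080 / 296 = 1105.

M = 1105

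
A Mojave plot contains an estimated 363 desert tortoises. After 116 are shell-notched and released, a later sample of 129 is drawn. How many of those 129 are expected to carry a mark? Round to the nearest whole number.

expected recaptures ≈ 41

The marked fraction of the population is 116/363, so in a sample of 129 expect C·(M/N) marked.
E[R] = 116 × 129 / 363 = 14964 / 363 ≈ 41.2 → 41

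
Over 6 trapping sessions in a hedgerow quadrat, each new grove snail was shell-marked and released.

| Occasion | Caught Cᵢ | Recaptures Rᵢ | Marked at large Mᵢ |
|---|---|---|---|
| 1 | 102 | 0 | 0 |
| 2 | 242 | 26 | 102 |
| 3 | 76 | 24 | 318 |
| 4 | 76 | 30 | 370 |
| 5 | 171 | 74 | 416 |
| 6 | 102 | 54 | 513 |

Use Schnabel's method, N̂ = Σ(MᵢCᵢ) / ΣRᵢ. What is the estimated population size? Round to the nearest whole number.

N ≈ 964

Σ MᵢCᵢ = 0·102 + 102·242 + 318·76 + 370·76 + 416·171 + 513·102 = 0 + 24684 + 24168 + 28120 + 71136 + 52326 = 200434
Σ Rᵢ = 0 + 26 + 24 + 30 + 74 + 54 = 208
N̂ = 200434 / 208 ≈ 963.6 → 964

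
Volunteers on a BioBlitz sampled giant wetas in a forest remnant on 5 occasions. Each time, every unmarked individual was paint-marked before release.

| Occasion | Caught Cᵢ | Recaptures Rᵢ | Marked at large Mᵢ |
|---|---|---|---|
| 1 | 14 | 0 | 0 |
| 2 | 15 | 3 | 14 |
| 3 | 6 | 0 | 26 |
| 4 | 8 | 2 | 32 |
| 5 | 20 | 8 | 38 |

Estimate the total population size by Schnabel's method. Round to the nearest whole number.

Σ MᵢCᵢ = 0·14 + 14·15 + 26·6 + 32·8 + 38·20 = 0 + 210 + 156 + 256 + 760 = 1382
Σ Rᵢ = 0 + 3 + 0 + 2 + 8 = 13
N̂ = 1382 / 13 ≈ 106.3 → 106

N ≈ 106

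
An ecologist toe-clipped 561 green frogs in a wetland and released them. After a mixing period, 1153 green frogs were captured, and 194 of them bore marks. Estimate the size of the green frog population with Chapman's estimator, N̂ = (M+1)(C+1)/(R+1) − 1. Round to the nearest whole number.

N̂ = (561+1)(1153+1)/(194+1) − 1 = 562·1154/195 − 1
= 648548/195 − 1 ≈ 3325.9 − 1 ≈ 3324.9 → 3325

N ≈ 3325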